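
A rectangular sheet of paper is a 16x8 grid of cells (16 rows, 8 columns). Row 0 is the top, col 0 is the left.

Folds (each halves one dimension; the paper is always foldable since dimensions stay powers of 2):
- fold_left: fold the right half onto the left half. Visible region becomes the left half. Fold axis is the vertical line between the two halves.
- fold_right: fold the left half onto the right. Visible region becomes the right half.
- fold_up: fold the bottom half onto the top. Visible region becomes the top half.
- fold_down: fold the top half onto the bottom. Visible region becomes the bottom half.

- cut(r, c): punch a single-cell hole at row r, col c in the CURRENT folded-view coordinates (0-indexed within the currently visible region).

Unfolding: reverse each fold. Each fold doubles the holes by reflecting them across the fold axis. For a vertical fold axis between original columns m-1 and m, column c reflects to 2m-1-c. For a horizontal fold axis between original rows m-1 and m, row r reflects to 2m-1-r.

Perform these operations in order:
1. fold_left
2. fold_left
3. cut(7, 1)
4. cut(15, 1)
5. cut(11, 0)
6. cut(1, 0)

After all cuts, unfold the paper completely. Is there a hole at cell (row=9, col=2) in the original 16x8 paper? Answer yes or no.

Op 1 fold_left: fold axis v@4; visible region now rows[0,16) x cols[0,4) = 16x4
Op 2 fold_left: fold axis v@2; visible region now rows[0,16) x cols[0,2) = 16x2
Op 3 cut(7, 1): punch at orig (7,1); cuts so far [(7, 1)]; region rows[0,16) x cols[0,2) = 16x2
Op 4 cut(15, 1): punch at orig (15,1); cuts so far [(7, 1), (15, 1)]; region rows[0,16) x cols[0,2) = 16x2
Op 5 cut(11, 0): punch at orig (11,0); cuts so far [(7, 1), (11, 0), (15, 1)]; region rows[0,16) x cols[0,2) = 16x2
Op 6 cut(1, 0): punch at orig (1,0); cuts so far [(1, 0), (7, 1), (11, 0), (15, 1)]; region rows[0,16) x cols[0,2) = 16x2
Unfold 1 (reflect across v@2): 8 holes -> [(1, 0), (1, 3), (7, 1), (7, 2), (11, 0), (11, 3), (15, 1), (15, 2)]
Unfold 2 (reflect across v@4): 16 holes -> [(1, 0), (1, 3), (1, 4), (1, 7), (7, 1), (7, 2), (7, 5), (7, 6), (11, 0), (11, 3), (11, 4), (11, 7), (15, 1), (15, 2), (15, 5), (15, 6)]
Holes: [(1, 0), (1, 3), (1, 4), (1, 7), (7, 1), (7, 2), (7, 5), (7, 6), (11, 0), (11, 3), (11, 4), (11, 7), (15, 1), (15, 2), (15, 5), (15, 6)]

Answer: no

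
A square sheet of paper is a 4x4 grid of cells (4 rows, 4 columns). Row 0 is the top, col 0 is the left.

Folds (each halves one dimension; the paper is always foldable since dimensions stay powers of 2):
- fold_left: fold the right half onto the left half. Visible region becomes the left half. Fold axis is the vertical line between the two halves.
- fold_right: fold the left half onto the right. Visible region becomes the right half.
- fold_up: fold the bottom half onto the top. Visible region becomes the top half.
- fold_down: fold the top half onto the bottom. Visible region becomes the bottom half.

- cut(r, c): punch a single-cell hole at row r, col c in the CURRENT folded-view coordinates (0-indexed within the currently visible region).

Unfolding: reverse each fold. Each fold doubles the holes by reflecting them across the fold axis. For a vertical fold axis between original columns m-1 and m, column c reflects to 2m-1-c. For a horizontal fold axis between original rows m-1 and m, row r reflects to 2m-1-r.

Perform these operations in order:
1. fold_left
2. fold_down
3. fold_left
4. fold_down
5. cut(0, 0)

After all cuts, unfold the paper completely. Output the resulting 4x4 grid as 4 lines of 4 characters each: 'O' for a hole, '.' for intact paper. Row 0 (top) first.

Answer: OOOO
OOOO
OOOO
OOOO

Derivation:
Op 1 fold_left: fold axis v@2; visible region now rows[0,4) x cols[0,2) = 4x2
Op 2 fold_down: fold axis h@2; visible region now rows[2,4) x cols[0,2) = 2x2
Op 3 fold_left: fold axis v@1; visible region now rows[2,4) x cols[0,1) = 2x1
Op 4 fold_down: fold axis h@3; visible region now rows[3,4) x cols[0,1) = 1x1
Op 5 cut(0, 0): punch at orig (3,0); cuts so far [(3, 0)]; region rows[3,4) x cols[0,1) = 1x1
Unfold 1 (reflect across h@3): 2 holes -> [(2, 0), (3, 0)]
Unfold 2 (reflect across v@1): 4 holes -> [(2, 0), (2, 1), (3, 0), (3, 1)]
Unfold 3 (reflect across h@2): 8 holes -> [(0, 0), (0, 1), (1, 0), (1, 1), (2, 0), (2, 1), (3, 0), (3, 1)]
Unfold 4 (reflect across v@2): 16 holes -> [(0, 0), (0, 1), (0, 2), (0, 3), (1, 0), (1, 1), (1, 2), (1, 3), (2, 0), (2, 1), (2, 2), (2, 3), (3, 0), (3, 1), (3, 2), (3, 3)]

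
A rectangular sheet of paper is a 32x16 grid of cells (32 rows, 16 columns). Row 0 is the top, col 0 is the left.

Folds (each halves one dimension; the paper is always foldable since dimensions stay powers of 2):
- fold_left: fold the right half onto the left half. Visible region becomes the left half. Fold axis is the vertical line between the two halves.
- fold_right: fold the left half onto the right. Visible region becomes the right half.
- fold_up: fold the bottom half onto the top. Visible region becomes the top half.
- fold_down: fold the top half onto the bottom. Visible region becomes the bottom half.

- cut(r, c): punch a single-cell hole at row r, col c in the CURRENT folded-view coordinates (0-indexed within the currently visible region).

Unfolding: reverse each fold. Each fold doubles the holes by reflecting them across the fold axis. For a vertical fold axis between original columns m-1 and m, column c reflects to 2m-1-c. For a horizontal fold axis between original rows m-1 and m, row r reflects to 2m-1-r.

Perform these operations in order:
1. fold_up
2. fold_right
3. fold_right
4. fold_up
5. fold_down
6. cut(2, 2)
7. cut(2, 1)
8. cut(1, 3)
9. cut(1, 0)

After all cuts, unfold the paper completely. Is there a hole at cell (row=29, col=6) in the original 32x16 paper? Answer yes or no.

Op 1 fold_up: fold axis h@16; visible region now rows[0,16) x cols[0,16) = 16x16
Op 2 fold_right: fold axis v@8; visible region now rows[0,16) x cols[8,16) = 16x8
Op 3 fold_right: fold axis v@12; visible region now rows[0,16) x cols[12,16) = 16x4
Op 4 fold_up: fold axis h@8; visible region now rows[0,8) x cols[12,16) = 8x4
Op 5 fold_down: fold axis h@4; visible region now rows[4,8) x cols[12,16) = 4x4
Op 6 cut(2, 2): punch at orig (6,14); cuts so far [(6, 14)]; region rows[4,8) x cols[12,16) = 4x4
Op 7 cut(2, 1): punch at orig (6,13); cuts so far [(6, 13), (6, 14)]; region rows[4,8) x cols[12,16) = 4x4
Op 8 cut(1, 3): punch at orig (5,15); cuts so far [(5, 15), (6, 13), (6, 14)]; region rows[4,8) x cols[12,16) = 4x4
Op 9 cut(1, 0): punch at orig (5,12); cuts so far [(5, 12), (5, 15), (6, 13), (6, 14)]; region rows[4,8) x cols[12,16) = 4x4
Unfold 1 (reflect across h@4): 8 holes -> [(1, 13), (1, 14), (2, 12), (2, 15), (5, 12), (5, 15), (6, 13), (6, 14)]
Unfold 2 (reflect across h@8): 16 holes -> [(1, 13), (1, 14), (2, 12), (2, 15), (5, 12), (5, 15), (6, 13), (6, 14), (9, 13), (9, 14), (10, 12), (10, 15), (13, 12), (13, 15), (14, 13), (14, 14)]
Unfold 3 (reflect across v@12): 32 holes -> [(1, 9), (1, 10), (1, 13), (1, 14), (2, 8), (2, 11), (2, 12), (2, 15), (5, 8), (5, 11), (5, 12), (5, 15), (6, 9), (6, 10), (6, 13), (6, 14), (9, 9), (9, 10), (9, 13), (9, 14), (10, 8), (10, 11), (10, 12), (10, 15), (13, 8), (13, 11), (13, 12), (13, 15), (14, 9), (14, 10), (14, 13), (14, 14)]
Unfold 4 (reflect across v@8): 64 holes -> [(1, 1), (1, 2), (1, 5), (1, 6), (1, 9), (1, 10), (1, 13), (1, 14), (2, 0), (2, 3), (2, 4), (2, 7), (2, 8), (2, 11), (2, 12), (2, 15), (5, 0), (5, 3), (5, 4), (5, 7), (5, 8), (5, 11), (5, 12), (5, 15), (6, 1), (6, 2), (6, 5), (6, 6), (6, 9), (6, 10), (6, 13), (6, 14), (9, 1), (9, 2), (9, 5), (9, 6), (9, 9), (9, 10), (9, 13), (9, 14), (10, 0), (10, 3), (10, 4), (10, 7), (10, 8), (10, 11), (10, 12), (10, 15), (13, 0), (13, 3), (13, 4), (13, 7), (13, 8), (13, 11), (13, 12), (13, 15), (14, 1), (14, 2), (14, 5), (14, 6), (14, 9), (14, 10), (14, 13), (14, 14)]
Unfold 5 (reflect across h@16): 128 holes -> [(1, 1), (1, 2), (1, 5), (1, 6), (1, 9), (1, 10), (1, 13), (1, 14), (2, 0), (2, 3), (2, 4), (2, 7), (2, 8), (2, 11), (2, 12), (2, 15), (5, 0), (5, 3), (5, 4), (5, 7), (5, 8), (5, 11), (5, 12), (5, 15), (6, 1), (6, 2), (6, 5), (6, 6), (6, 9), (6, 10), (6, 13), (6, 14), (9, 1), (9, 2), (9, 5), (9, 6), (9, 9), (9, 10), (9, 13), (9, 14), (10, 0), (10, 3), (10, 4), (10, 7), (10, 8), (10, 11), (10, 12), (10, 15), (13, 0), (13, 3), (13, 4), (13, 7), (13, 8), (13, 11), (13, 12), (13, 15), (14, 1), (14, 2), (14, 5), (14, 6), (14, 9), (14, 10), (14, 13), (14, 14), (17, 1), (17, 2), (17, 5), (17, 6), (17, 9), (17, 10), (17, 13), (17, 14), (18, 0), (18, 3), (18, 4), (18, 7), (18, 8), (18, 11), (18, 12), (18, 15), (21, 0), (21, 3), (21, 4), (21, 7), (21, 8), (21, 11), (21, 12), (21, 15), (22, 1), (22, 2), (22, 5), (22, 6), (22, 9), (22, 10), (22, 13), (22, 14), (25, 1), (25, 2), (25, 5), (25, 6), (25, 9), (25, 10), (25, 13), (25, 14), (26, 0), (26, 3), (26, 4), (26, 7), (26, 8), (26, 11), (26, 12), (26, 15), (29, 0), (29, 3), (29, 4), (29, 7), (29, 8), (29, 11), (29, 12), (29, 15), (30, 1), (30, 2), (30, 5), (30, 6), (30, 9), (30, 10), (30, 13), (30, 14)]
Holes: [(1, 1), (1, 2), (1, 5), (1, 6), (1, 9), (1, 10), (1, 13), (1, 14), (2, 0), (2, 3), (2, 4), (2, 7), (2, 8), (2, 11), (2, 12), (2, 15), (5, 0), (5, 3), (5, 4), (5, 7), (5, 8), (5, 11), (5, 12), (5, 15), (6, 1), (6, 2), (6, 5), (6, 6), (6, 9), (6, 10), (6, 13), (6, 14), (9, 1), (9, 2), (9, 5), (9, 6), (9, 9), (9, 10), (9, 13), (9, 14), (10, 0), (10, 3), (10, 4), (10, 7), (10, 8), (10, 11), (10, 12), (10, 15), (13, 0), (13, 3), (13, 4), (13, 7), (13, 8), (13, 11), (13, 12), (13, 15), (14, 1), (14, 2), (14, 5), (14, 6), (14, 9), (14, 10), (14, 13), (14, 14), (17, 1), (17, 2), (17, 5), (17, 6), (17, 9), (17, 10), (17, 13), (17, 14), (18, 0), (18, 3), (18, 4), (18, 7), (18, 8), (18, 11), (18, 12), (18, 15), (21, 0), (21, 3), (21, 4), (21, 7), (21, 8), (21, 11), (21, 12), (21, 15), (22, 1), (22, 2), (22, 5), (22, 6), (22, 9), (22, 10), (22, 13), (22, 14), (25, 1), (25, 2), (25, 5), (25, 6), (25, 9), (25, 10), (25, 13), (25, 14), (26, 0), (26, 3), (26, 4), (26, 7), (26, 8), (26, 11), (26, 12), (26, 15), (29, 0), (29, 3), (29, 4), (29, 7), (29, 8), (29, 11), (29, 12), (29, 15), (30, 1), (30, 2), (30, 5), (30, 6), (30, 9), (30, 10), (30, 13), (30, 14)]

Answer: no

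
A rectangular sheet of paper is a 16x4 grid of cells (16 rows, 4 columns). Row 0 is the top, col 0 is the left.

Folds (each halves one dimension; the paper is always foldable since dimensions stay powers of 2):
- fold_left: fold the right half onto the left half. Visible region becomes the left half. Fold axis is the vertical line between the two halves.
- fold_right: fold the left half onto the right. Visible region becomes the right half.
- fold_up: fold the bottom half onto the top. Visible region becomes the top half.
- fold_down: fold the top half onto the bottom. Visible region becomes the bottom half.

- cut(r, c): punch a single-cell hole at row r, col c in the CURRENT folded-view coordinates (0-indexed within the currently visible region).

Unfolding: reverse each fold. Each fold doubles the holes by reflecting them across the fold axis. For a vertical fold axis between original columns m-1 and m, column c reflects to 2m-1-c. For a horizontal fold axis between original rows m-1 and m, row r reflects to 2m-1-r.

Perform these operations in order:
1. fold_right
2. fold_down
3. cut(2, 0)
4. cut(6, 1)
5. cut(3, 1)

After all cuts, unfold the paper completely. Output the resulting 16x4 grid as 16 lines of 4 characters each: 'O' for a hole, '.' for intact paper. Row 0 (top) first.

Answer: ....
O..O
....
....
O..O
.OO.
....
....
....
....
.OO.
O..O
....
....
O..O
....

Derivation:
Op 1 fold_right: fold axis v@2; visible region now rows[0,16) x cols[2,4) = 16x2
Op 2 fold_down: fold axis h@8; visible region now rows[8,16) x cols[2,4) = 8x2
Op 3 cut(2, 0): punch at orig (10,2); cuts so far [(10, 2)]; region rows[8,16) x cols[2,4) = 8x2
Op 4 cut(6, 1): punch at orig (14,3); cuts so far [(10, 2), (14, 3)]; region rows[8,16) x cols[2,4) = 8x2
Op 5 cut(3, 1): punch at orig (11,3); cuts so far [(10, 2), (11, 3), (14, 3)]; region rows[8,16) x cols[2,4) = 8x2
Unfold 1 (reflect across h@8): 6 holes -> [(1, 3), (4, 3), (5, 2), (10, 2), (11, 3), (14, 3)]
Unfold 2 (reflect across v@2): 12 holes -> [(1, 0), (1, 3), (4, 0), (4, 3), (5, 1), (5, 2), (10, 1), (10, 2), (11, 0), (11, 3), (14, 0), (14, 3)]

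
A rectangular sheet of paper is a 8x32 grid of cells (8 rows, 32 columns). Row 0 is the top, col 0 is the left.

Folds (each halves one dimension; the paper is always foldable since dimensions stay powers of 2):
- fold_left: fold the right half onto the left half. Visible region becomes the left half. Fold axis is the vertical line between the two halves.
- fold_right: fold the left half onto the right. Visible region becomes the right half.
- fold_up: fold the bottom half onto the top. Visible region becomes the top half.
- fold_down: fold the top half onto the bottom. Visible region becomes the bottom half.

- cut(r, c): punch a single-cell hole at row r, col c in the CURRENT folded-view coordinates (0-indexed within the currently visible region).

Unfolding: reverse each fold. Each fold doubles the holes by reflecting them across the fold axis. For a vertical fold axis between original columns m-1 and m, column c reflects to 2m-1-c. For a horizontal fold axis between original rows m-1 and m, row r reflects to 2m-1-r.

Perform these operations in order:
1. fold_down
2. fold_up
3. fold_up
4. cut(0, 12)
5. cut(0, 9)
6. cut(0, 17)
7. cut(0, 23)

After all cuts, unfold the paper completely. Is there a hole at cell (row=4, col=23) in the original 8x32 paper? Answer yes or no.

Op 1 fold_down: fold axis h@4; visible region now rows[4,8) x cols[0,32) = 4x32
Op 2 fold_up: fold axis h@6; visible region now rows[4,6) x cols[0,32) = 2x32
Op 3 fold_up: fold axis h@5; visible region now rows[4,5) x cols[0,32) = 1x32
Op 4 cut(0, 12): punch at orig (4,12); cuts so far [(4, 12)]; region rows[4,5) x cols[0,32) = 1x32
Op 5 cut(0, 9): punch at orig (4,9); cuts so far [(4, 9), (4, 12)]; region rows[4,5) x cols[0,32) = 1x32
Op 6 cut(0, 17): punch at orig (4,17); cuts so far [(4, 9), (4, 12), (4, 17)]; region rows[4,5) x cols[0,32) = 1x32
Op 7 cut(0, 23): punch at orig (4,23); cuts so far [(4, 9), (4, 12), (4, 17), (4, 23)]; region rows[4,5) x cols[0,32) = 1x32
Unfold 1 (reflect across h@5): 8 holes -> [(4, 9), (4, 12), (4, 17), (4, 23), (5, 9), (5, 12), (5, 17), (5, 23)]
Unfold 2 (reflect across h@6): 16 holes -> [(4, 9), (4, 12), (4, 17), (4, 23), (5, 9), (5, 12), (5, 17), (5, 23), (6, 9), (6, 12), (6, 17), (6, 23), (7, 9), (7, 12), (7, 17), (7, 23)]
Unfold 3 (reflect across h@4): 32 holes -> [(0, 9), (0, 12), (0, 17), (0, 23), (1, 9), (1, 12), (1, 17), (1, 23), (2, 9), (2, 12), (2, 17), (2, 23), (3, 9), (3, 12), (3, 17), (3, 23), (4, 9), (4, 12), (4, 17), (4, 23), (5, 9), (5, 12), (5, 17), (5, 23), (6, 9), (6, 12), (6, 17), (6, 23), (7, 9), (7, 12), (7, 17), (7, 23)]
Holes: [(0, 9), (0, 12), (0, 17), (0, 23), (1, 9), (1, 12), (1, 17), (1, 23), (2, 9), (2, 12), (2, 17), (2, 23), (3, 9), (3, 12), (3, 17), (3, 23), (4, 9), (4, 12), (4, 17), (4, 23), (5, 9), (5, 12), (5, 17), (5, 23), (6, 9), (6, 12), (6, 17), (6, 23), (7, 9), (7, 12), (7, 17), (7, 23)]

Answer: yes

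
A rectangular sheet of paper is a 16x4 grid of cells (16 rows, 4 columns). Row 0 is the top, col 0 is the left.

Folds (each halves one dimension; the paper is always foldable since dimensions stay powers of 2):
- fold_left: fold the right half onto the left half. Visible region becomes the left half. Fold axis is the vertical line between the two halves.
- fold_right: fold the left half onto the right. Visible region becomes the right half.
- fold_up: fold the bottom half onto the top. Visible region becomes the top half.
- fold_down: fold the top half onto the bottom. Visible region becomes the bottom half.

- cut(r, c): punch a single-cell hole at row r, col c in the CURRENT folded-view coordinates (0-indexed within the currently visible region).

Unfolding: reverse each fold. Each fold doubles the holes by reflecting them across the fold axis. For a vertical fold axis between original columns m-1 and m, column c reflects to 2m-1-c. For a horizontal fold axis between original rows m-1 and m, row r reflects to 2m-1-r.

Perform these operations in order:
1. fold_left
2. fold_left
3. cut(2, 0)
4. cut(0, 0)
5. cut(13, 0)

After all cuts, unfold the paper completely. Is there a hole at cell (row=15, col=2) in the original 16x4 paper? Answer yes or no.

Answer: no

Derivation:
Op 1 fold_left: fold axis v@2; visible region now rows[0,16) x cols[0,2) = 16x2
Op 2 fold_left: fold axis v@1; visible region now rows[0,16) x cols[0,1) = 16x1
Op 3 cut(2, 0): punch at orig (2,0); cuts so far [(2, 0)]; region rows[0,16) x cols[0,1) = 16x1
Op 4 cut(0, 0): punch at orig (0,0); cuts so far [(0, 0), (2, 0)]; region rows[0,16) x cols[0,1) = 16x1
Op 5 cut(13, 0): punch at orig (13,0); cuts so far [(0, 0), (2, 0), (13, 0)]; region rows[0,16) x cols[0,1) = 16x1
Unfold 1 (reflect across v@1): 6 holes -> [(0, 0), (0, 1), (2, 0), (2, 1), (13, 0), (13, 1)]
Unfold 2 (reflect across v@2): 12 holes -> [(0, 0), (0, 1), (0, 2), (0, 3), (2, 0), (2, 1), (2, 2), (2, 3), (13, 0), (13, 1), (13, 2), (13, 3)]
Holes: [(0, 0), (0, 1), (0, 2), (0, 3), (2, 0), (2, 1), (2, 2), (2, 3), (13, 0), (13, 1), (13, 2), (13, 3)]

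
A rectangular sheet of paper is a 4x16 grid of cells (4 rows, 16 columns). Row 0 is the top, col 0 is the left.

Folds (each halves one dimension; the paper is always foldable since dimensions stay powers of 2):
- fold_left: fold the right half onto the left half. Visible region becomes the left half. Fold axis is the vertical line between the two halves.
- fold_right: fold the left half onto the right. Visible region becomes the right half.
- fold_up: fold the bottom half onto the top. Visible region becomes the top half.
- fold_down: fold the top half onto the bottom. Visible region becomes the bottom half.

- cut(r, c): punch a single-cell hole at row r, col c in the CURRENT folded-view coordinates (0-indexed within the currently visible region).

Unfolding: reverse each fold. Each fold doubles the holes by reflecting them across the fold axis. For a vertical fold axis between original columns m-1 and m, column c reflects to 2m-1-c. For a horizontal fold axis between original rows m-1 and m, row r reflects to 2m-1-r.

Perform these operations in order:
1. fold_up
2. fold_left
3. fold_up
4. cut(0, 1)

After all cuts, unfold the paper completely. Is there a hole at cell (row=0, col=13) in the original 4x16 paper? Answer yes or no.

Op 1 fold_up: fold axis h@2; visible region now rows[0,2) x cols[0,16) = 2x16
Op 2 fold_left: fold axis v@8; visible region now rows[0,2) x cols[0,8) = 2x8
Op 3 fold_up: fold axis h@1; visible region now rows[0,1) x cols[0,8) = 1x8
Op 4 cut(0, 1): punch at orig (0,1); cuts so far [(0, 1)]; region rows[0,1) x cols[0,8) = 1x8
Unfold 1 (reflect across h@1): 2 holes -> [(0, 1), (1, 1)]
Unfold 2 (reflect across v@8): 4 holes -> [(0, 1), (0, 14), (1, 1), (1, 14)]
Unfold 3 (reflect across h@2): 8 holes -> [(0, 1), (0, 14), (1, 1), (1, 14), (2, 1), (2, 14), (3, 1), (3, 14)]
Holes: [(0, 1), (0, 14), (1, 1), (1, 14), (2, 1), (2, 14), (3, 1), (3, 14)]

Answer: no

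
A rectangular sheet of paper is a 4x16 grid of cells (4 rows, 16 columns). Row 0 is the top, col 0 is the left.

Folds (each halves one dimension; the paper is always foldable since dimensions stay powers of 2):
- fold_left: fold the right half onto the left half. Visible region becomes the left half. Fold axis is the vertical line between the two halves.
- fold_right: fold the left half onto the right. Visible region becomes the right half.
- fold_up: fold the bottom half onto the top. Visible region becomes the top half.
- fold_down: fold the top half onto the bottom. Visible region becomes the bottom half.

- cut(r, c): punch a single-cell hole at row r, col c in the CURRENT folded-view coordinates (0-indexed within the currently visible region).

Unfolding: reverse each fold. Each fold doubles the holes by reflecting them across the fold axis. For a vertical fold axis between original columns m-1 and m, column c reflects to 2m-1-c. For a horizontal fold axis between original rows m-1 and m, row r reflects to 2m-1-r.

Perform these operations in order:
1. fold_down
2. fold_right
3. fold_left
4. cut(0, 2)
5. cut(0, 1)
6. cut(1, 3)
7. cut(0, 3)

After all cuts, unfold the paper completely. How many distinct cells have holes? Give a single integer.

Op 1 fold_down: fold axis h@2; visible region now rows[2,4) x cols[0,16) = 2x16
Op 2 fold_right: fold axis v@8; visible region now rows[2,4) x cols[8,16) = 2x8
Op 3 fold_left: fold axis v@12; visible region now rows[2,4) x cols[8,12) = 2x4
Op 4 cut(0, 2): punch at orig (2,10); cuts so far [(2, 10)]; region rows[2,4) x cols[8,12) = 2x4
Op 5 cut(0, 1): punch at orig (2,9); cuts so far [(2, 9), (2, 10)]; region rows[2,4) x cols[8,12) = 2x4
Op 6 cut(1, 3): punch at orig (3,11); cuts so far [(2, 9), (2, 10), (3, 11)]; region rows[2,4) x cols[8,12) = 2x4
Op 7 cut(0, 3): punch at orig (2,11); cuts so far [(2, 9), (2, 10), (2, 11), (3, 11)]; region rows[2,4) x cols[8,12) = 2x4
Unfold 1 (reflect across v@12): 8 holes -> [(2, 9), (2, 10), (2, 11), (2, 12), (2, 13), (2, 14), (3, 11), (3, 12)]
Unfold 2 (reflect across v@8): 16 holes -> [(2, 1), (2, 2), (2, 3), (2, 4), (2, 5), (2, 6), (2, 9), (2, 10), (2, 11), (2, 12), (2, 13), (2, 14), (3, 3), (3, 4), (3, 11), (3, 12)]
Unfold 3 (reflect across h@2): 32 holes -> [(0, 3), (0, 4), (0, 11), (0, 12), (1, 1), (1, 2), (1, 3), (1, 4), (1, 5), (1, 6), (1, 9), (1, 10), (1, 11), (1, 12), (1, 13), (1, 14), (2, 1), (2, 2), (2, 3), (2, 4), (2, 5), (2, 6), (2, 9), (2, 10), (2, 11), (2, 12), (2, 13), (2, 14), (3, 3), (3, 4), (3, 11), (3, 12)]

Answer: 32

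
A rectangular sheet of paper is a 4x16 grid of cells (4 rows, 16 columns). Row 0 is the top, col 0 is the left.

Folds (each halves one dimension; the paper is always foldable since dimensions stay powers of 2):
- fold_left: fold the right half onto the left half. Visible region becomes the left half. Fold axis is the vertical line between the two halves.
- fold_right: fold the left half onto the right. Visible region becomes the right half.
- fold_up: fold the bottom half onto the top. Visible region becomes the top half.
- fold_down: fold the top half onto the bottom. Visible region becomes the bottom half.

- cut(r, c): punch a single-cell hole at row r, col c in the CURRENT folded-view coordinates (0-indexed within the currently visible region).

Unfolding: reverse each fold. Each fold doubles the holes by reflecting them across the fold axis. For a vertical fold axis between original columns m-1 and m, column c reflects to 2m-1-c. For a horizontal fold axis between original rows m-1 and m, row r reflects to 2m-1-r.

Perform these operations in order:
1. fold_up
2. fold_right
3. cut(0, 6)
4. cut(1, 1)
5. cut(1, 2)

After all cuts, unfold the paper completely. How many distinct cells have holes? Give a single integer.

Answer: 12

Derivation:
Op 1 fold_up: fold axis h@2; visible region now rows[0,2) x cols[0,16) = 2x16
Op 2 fold_right: fold axis v@8; visible region now rows[0,2) x cols[8,16) = 2x8
Op 3 cut(0, 6): punch at orig (0,14); cuts so far [(0, 14)]; region rows[0,2) x cols[8,16) = 2x8
Op 4 cut(1, 1): punch at orig (1,9); cuts so far [(0, 14), (1, 9)]; region rows[0,2) x cols[8,16) = 2x8
Op 5 cut(1, 2): punch at orig (1,10); cuts so far [(0, 14), (1, 9), (1, 10)]; region rows[0,2) x cols[8,16) = 2x8
Unfold 1 (reflect across v@8): 6 holes -> [(0, 1), (0, 14), (1, 5), (1, 6), (1, 9), (1, 10)]
Unfold 2 (reflect across h@2): 12 holes -> [(0, 1), (0, 14), (1, 5), (1, 6), (1, 9), (1, 10), (2, 5), (2, 6), (2, 9), (2, 10), (3, 1), (3, 14)]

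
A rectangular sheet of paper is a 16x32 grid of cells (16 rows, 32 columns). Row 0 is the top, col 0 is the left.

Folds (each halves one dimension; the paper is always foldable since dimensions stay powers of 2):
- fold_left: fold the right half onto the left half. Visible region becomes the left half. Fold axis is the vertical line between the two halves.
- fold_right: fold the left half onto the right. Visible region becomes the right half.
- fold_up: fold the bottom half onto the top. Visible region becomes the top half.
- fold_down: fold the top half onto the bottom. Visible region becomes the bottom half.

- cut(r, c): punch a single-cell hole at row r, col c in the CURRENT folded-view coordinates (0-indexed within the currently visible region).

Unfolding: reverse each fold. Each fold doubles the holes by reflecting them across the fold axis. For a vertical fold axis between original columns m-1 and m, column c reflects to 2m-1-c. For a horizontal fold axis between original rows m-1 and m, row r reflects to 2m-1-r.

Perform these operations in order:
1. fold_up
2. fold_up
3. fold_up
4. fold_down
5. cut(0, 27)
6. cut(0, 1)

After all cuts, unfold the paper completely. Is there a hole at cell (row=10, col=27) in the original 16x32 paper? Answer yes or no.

Answer: yes

Derivation:
Op 1 fold_up: fold axis h@8; visible region now rows[0,8) x cols[0,32) = 8x32
Op 2 fold_up: fold axis h@4; visible region now rows[0,4) x cols[0,32) = 4x32
Op 3 fold_up: fold axis h@2; visible region now rows[0,2) x cols[0,32) = 2x32
Op 4 fold_down: fold axis h@1; visible region now rows[1,2) x cols[0,32) = 1x32
Op 5 cut(0, 27): punch at orig (1,27); cuts so far [(1, 27)]; region rows[1,2) x cols[0,32) = 1x32
Op 6 cut(0, 1): punch at orig (1,1); cuts so far [(1, 1), (1, 27)]; region rows[1,2) x cols[0,32) = 1x32
Unfold 1 (reflect across h@1): 4 holes -> [(0, 1), (0, 27), (1, 1), (1, 27)]
Unfold 2 (reflect across h@2): 8 holes -> [(0, 1), (0, 27), (1, 1), (1, 27), (2, 1), (2, 27), (3, 1), (3, 27)]
Unfold 3 (reflect across h@4): 16 holes -> [(0, 1), (0, 27), (1, 1), (1, 27), (2, 1), (2, 27), (3, 1), (3, 27), (4, 1), (4, 27), (5, 1), (5, 27), (6, 1), (6, 27), (7, 1), (7, 27)]
Unfold 4 (reflect across h@8): 32 holes -> [(0, 1), (0, 27), (1, 1), (1, 27), (2, 1), (2, 27), (3, 1), (3, 27), (4, 1), (4, 27), (5, 1), (5, 27), (6, 1), (6, 27), (7, 1), (7, 27), (8, 1), (8, 27), (9, 1), (9, 27), (10, 1), (10, 27), (11, 1), (11, 27), (12, 1), (12, 27), (13, 1), (13, 27), (14, 1), (14, 27), (15, 1), (15, 27)]
Holes: [(0, 1), (0, 27), (1, 1), (1, 27), (2, 1), (2, 27), (3, 1), (3, 27), (4, 1), (4, 27), (5, 1), (5, 27), (6, 1), (6, 27), (7, 1), (7, 27), (8, 1), (8, 27), (9, 1), (9, 27), (10, 1), (10, 27), (11, 1), (11, 27), (12, 1), (12, 27), (13, 1), (13, 27), (14, 1), (14, 27), (15, 1), (15, 27)]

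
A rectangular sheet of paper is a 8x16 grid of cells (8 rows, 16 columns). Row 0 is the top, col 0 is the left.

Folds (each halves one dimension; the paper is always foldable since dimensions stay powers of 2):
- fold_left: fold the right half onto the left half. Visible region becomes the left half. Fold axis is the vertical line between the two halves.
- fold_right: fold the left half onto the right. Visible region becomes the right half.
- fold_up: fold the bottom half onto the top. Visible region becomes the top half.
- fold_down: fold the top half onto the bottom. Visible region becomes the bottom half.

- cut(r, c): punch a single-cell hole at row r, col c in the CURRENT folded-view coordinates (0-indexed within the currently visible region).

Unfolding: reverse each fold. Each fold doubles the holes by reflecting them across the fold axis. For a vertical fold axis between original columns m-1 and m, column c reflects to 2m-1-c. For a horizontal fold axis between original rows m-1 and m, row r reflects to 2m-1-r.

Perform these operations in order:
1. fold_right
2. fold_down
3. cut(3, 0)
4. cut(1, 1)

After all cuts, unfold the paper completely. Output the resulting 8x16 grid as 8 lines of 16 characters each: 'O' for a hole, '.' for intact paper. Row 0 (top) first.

Op 1 fold_right: fold axis v@8; visible region now rows[0,8) x cols[8,16) = 8x8
Op 2 fold_down: fold axis h@4; visible region now rows[4,8) x cols[8,16) = 4x8
Op 3 cut(3, 0): punch at orig (7,8); cuts so far [(7, 8)]; region rows[4,8) x cols[8,16) = 4x8
Op 4 cut(1, 1): punch at orig (5,9); cuts so far [(5, 9), (7, 8)]; region rows[4,8) x cols[8,16) = 4x8
Unfold 1 (reflect across h@4): 4 holes -> [(0, 8), (2, 9), (5, 9), (7, 8)]
Unfold 2 (reflect across v@8): 8 holes -> [(0, 7), (0, 8), (2, 6), (2, 9), (5, 6), (5, 9), (7, 7), (7, 8)]

Answer: .......OO.......
................
......O..O......
................
................
......O..O......
................
.......OO.......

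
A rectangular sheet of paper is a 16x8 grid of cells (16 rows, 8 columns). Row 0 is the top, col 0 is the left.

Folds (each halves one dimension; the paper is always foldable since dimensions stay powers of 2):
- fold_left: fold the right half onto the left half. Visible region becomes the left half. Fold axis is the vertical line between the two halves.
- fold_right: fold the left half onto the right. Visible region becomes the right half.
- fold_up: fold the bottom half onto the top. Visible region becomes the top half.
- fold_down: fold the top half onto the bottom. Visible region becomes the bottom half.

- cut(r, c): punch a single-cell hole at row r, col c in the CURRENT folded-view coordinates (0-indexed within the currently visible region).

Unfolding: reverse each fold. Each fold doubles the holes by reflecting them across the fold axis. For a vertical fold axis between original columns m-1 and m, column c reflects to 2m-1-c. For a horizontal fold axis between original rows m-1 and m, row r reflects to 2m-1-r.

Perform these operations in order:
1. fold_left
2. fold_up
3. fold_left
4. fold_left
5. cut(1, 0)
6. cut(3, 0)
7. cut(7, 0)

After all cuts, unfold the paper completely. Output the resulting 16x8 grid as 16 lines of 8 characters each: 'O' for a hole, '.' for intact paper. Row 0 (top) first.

Op 1 fold_left: fold axis v@4; visible region now rows[0,16) x cols[0,4) = 16x4
Op 2 fold_up: fold axis h@8; visible region now rows[0,8) x cols[0,4) = 8x4
Op 3 fold_left: fold axis v@2; visible region now rows[0,8) x cols[0,2) = 8x2
Op 4 fold_left: fold axis v@1; visible region now rows[0,8) x cols[0,1) = 8x1
Op 5 cut(1, 0): punch at orig (1,0); cuts so far [(1, 0)]; region rows[0,8) x cols[0,1) = 8x1
Op 6 cut(3, 0): punch at orig (3,0); cuts so far [(1, 0), (3, 0)]; region rows[0,8) x cols[0,1) = 8x1
Op 7 cut(7, 0): punch at orig (7,0); cuts so far [(1, 0), (3, 0), (7, 0)]; region rows[0,8) x cols[0,1) = 8x1
Unfold 1 (reflect across v@1): 6 holes -> [(1, 0), (1, 1), (3, 0), (3, 1), (7, 0), (7, 1)]
Unfold 2 (reflect across v@2): 12 holes -> [(1, 0), (1, 1), (1, 2), (1, 3), (3, 0), (3, 1), (3, 2), (3, 3), (7, 0), (7, 1), (7, 2), (7, 3)]
Unfold 3 (reflect across h@8): 24 holes -> [(1, 0), (1, 1), (1, 2), (1, 3), (3, 0), (3, 1), (3, 2), (3, 3), (7, 0), (7, 1), (7, 2), (7, 3), (8, 0), (8, 1), (8, 2), (8, 3), (12, 0), (12, 1), (12, 2), (12, 3), (14, 0), (14, 1), (14, 2), (14, 3)]
Unfold 4 (reflect across v@4): 48 holes -> [(1, 0), (1, 1), (1, 2), (1, 3), (1, 4), (1, 5), (1, 6), (1, 7), (3, 0), (3, 1), (3, 2), (3, 3), (3, 4), (3, 5), (3, 6), (3, 7), (7, 0), (7, 1), (7, 2), (7, 3), (7, 4), (7, 5), (7, 6), (7, 7), (8, 0), (8, 1), (8, 2), (8, 3), (8, 4), (8, 5), (8, 6), (8, 7), (12, 0), (12, 1), (12, 2), (12, 3), (12, 4), (12, 5), (12, 6), (12, 7), (14, 0), (14, 1), (14, 2), (14, 3), (14, 4), (14, 5), (14, 6), (14, 7)]

Answer: ........
OOOOOOOO
........
OOOOOOOO
........
........
........
OOOOOOOO
OOOOOOOO
........
........
........
OOOOOOOO
........
OOOOOOOO
........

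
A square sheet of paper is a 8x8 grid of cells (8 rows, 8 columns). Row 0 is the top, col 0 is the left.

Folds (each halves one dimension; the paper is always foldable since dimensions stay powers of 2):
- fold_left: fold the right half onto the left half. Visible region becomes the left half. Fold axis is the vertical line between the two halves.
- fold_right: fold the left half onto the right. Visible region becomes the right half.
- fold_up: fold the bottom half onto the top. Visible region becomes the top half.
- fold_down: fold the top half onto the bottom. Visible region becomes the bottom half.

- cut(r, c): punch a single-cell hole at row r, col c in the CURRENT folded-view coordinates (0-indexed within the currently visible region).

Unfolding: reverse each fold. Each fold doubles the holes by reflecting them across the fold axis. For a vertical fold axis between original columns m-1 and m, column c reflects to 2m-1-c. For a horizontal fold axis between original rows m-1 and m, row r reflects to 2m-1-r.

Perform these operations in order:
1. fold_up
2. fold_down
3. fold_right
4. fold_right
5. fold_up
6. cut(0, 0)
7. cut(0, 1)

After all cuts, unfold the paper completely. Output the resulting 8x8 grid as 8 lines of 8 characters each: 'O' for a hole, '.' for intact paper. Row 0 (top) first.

Answer: OOOOOOOO
OOOOOOOO
OOOOOOOO
OOOOOOOO
OOOOOOOO
OOOOOOOO
OOOOOOOO
OOOOOOOO

Derivation:
Op 1 fold_up: fold axis h@4; visible region now rows[0,4) x cols[0,8) = 4x8
Op 2 fold_down: fold axis h@2; visible region now rows[2,4) x cols[0,8) = 2x8
Op 3 fold_right: fold axis v@4; visible region now rows[2,4) x cols[4,8) = 2x4
Op 4 fold_right: fold axis v@6; visible region now rows[2,4) x cols[6,8) = 2x2
Op 5 fold_up: fold axis h@3; visible region now rows[2,3) x cols[6,8) = 1x2
Op 6 cut(0, 0): punch at orig (2,6); cuts so far [(2, 6)]; region rows[2,3) x cols[6,8) = 1x2
Op 7 cut(0, 1): punch at orig (2,7); cuts so far [(2, 6), (2, 7)]; region rows[2,3) x cols[6,8) = 1x2
Unfold 1 (reflect across h@3): 4 holes -> [(2, 6), (2, 7), (3, 6), (3, 7)]
Unfold 2 (reflect across v@6): 8 holes -> [(2, 4), (2, 5), (2, 6), (2, 7), (3, 4), (3, 5), (3, 6), (3, 7)]
Unfold 3 (reflect across v@4): 16 holes -> [(2, 0), (2, 1), (2, 2), (2, 3), (2, 4), (2, 5), (2, 6), (2, 7), (3, 0), (3, 1), (3, 2), (3, 3), (3, 4), (3, 5), (3, 6), (3, 7)]
Unfold 4 (reflect across h@2): 32 holes -> [(0, 0), (0, 1), (0, 2), (0, 3), (0, 4), (0, 5), (0, 6), (0, 7), (1, 0), (1, 1), (1, 2), (1, 3), (1, 4), (1, 5), (1, 6), (1, 7), (2, 0), (2, 1), (2, 2), (2, 3), (2, 4), (2, 5), (2, 6), (2, 7), (3, 0), (3, 1), (3, 2), (3, 3), (3, 4), (3, 5), (3, 6), (3, 7)]
Unfold 5 (reflect across h@4): 64 holes -> [(0, 0), (0, 1), (0, 2), (0, 3), (0, 4), (0, 5), (0, 6), (0, 7), (1, 0), (1, 1), (1, 2), (1, 3), (1, 4), (1, 5), (1, 6), (1, 7), (2, 0), (2, 1), (2, 2), (2, 3), (2, 4), (2, 5), (2, 6), (2, 7), (3, 0), (3, 1), (3, 2), (3, 3), (3, 4), (3, 5), (3, 6), (3, 7), (4, 0), (4, 1), (4, 2), (4, 3), (4, 4), (4, 5), (4, 6), (4, 7), (5, 0), (5, 1), (5, 2), (5, 3), (5, 4), (5, 5), (5, 6), (5, 7), (6, 0), (6, 1), (6, 2), (6, 3), (6, 4), (6, 5), (6, 6), (6, 7), (7, 0), (7, 1), (7, 2), (7, 3), (7, 4), (7, 5), (7, 6), (7, 7)]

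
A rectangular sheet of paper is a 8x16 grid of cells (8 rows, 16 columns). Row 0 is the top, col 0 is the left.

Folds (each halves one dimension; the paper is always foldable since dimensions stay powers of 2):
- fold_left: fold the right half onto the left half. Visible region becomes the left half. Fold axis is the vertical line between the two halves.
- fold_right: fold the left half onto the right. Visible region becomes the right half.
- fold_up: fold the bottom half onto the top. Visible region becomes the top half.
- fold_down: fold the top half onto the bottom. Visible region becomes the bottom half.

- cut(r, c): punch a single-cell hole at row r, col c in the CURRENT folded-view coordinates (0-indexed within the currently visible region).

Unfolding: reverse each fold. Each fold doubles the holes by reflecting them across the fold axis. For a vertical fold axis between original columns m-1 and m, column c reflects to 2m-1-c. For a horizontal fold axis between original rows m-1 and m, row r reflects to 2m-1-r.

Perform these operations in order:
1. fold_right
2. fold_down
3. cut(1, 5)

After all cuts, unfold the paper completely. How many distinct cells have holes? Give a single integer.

Answer: 4

Derivation:
Op 1 fold_right: fold axis v@8; visible region now rows[0,8) x cols[8,16) = 8x8
Op 2 fold_down: fold axis h@4; visible region now rows[4,8) x cols[8,16) = 4x8
Op 3 cut(1, 5): punch at orig (5,13); cuts so far [(5, 13)]; region rows[4,8) x cols[8,16) = 4x8
Unfold 1 (reflect across h@4): 2 holes -> [(2, 13), (5, 13)]
Unfold 2 (reflect across v@8): 4 holes -> [(2, 2), (2, 13), (5, 2), (5, 13)]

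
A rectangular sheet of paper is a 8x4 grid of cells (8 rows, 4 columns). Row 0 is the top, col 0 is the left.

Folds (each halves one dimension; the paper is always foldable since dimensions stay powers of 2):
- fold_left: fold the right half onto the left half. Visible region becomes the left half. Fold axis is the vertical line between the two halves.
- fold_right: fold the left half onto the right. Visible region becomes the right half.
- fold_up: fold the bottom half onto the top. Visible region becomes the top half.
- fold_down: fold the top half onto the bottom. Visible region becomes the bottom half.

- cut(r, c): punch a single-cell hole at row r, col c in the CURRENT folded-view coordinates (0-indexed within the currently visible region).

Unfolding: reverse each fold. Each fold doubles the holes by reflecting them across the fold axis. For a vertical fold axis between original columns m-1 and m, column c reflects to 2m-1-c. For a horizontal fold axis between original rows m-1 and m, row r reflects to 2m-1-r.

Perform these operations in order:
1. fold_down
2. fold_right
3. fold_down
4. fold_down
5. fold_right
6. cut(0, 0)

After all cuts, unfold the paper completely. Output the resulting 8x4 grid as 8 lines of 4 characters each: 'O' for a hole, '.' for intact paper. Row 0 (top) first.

Answer: OOOO
OOOO
OOOO
OOOO
OOOO
OOOO
OOOO
OOOO

Derivation:
Op 1 fold_down: fold axis h@4; visible region now rows[4,8) x cols[0,4) = 4x4
Op 2 fold_right: fold axis v@2; visible region now rows[4,8) x cols[2,4) = 4x2
Op 3 fold_down: fold axis h@6; visible region now rows[6,8) x cols[2,4) = 2x2
Op 4 fold_down: fold axis h@7; visible region now rows[7,8) x cols[2,4) = 1x2
Op 5 fold_right: fold axis v@3; visible region now rows[7,8) x cols[3,4) = 1x1
Op 6 cut(0, 0): punch at orig (7,3); cuts so far [(7, 3)]; region rows[7,8) x cols[3,4) = 1x1
Unfold 1 (reflect across v@3): 2 holes -> [(7, 2), (7, 3)]
Unfold 2 (reflect across h@7): 4 holes -> [(6, 2), (6, 3), (7, 2), (7, 3)]
Unfold 3 (reflect across h@6): 8 holes -> [(4, 2), (4, 3), (5, 2), (5, 3), (6, 2), (6, 3), (7, 2), (7, 3)]
Unfold 4 (reflect across v@2): 16 holes -> [(4, 0), (4, 1), (4, 2), (4, 3), (5, 0), (5, 1), (5, 2), (5, 3), (6, 0), (6, 1), (6, 2), (6, 3), (7, 0), (7, 1), (7, 2), (7, 3)]
Unfold 5 (reflect across h@4): 32 holes -> [(0, 0), (0, 1), (0, 2), (0, 3), (1, 0), (1, 1), (1, 2), (1, 3), (2, 0), (2, 1), (2, 2), (2, 3), (3, 0), (3, 1), (3, 2), (3, 3), (4, 0), (4, 1), (4, 2), (4, 3), (5, 0), (5, 1), (5, 2), (5, 3), (6, 0), (6, 1), (6, 2), (6, 3), (7, 0), (7, 1), (7, 2), (7, 3)]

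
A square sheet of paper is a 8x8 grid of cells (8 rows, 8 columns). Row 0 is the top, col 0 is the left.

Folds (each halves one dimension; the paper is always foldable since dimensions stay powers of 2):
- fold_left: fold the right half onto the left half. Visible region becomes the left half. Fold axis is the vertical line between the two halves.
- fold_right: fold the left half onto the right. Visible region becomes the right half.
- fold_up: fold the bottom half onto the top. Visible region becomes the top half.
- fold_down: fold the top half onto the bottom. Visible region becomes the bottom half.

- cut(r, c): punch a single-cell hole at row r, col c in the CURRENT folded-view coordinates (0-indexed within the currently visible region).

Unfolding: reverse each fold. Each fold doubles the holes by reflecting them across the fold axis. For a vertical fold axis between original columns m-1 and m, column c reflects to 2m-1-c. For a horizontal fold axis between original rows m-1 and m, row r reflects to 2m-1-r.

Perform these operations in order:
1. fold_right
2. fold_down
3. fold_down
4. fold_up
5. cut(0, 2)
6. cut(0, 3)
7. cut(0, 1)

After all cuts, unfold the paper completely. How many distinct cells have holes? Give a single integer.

Op 1 fold_right: fold axis v@4; visible region now rows[0,8) x cols[4,8) = 8x4
Op 2 fold_down: fold axis h@4; visible region now rows[4,8) x cols[4,8) = 4x4
Op 3 fold_down: fold axis h@6; visible region now rows[6,8) x cols[4,8) = 2x4
Op 4 fold_up: fold axis h@7; visible region now rows[6,7) x cols[4,8) = 1x4
Op 5 cut(0, 2): punch at orig (6,6); cuts so far [(6, 6)]; region rows[6,7) x cols[4,8) = 1x4
Op 6 cut(0, 3): punch at orig (6,7); cuts so far [(6, 6), (6, 7)]; region rows[6,7) x cols[4,8) = 1x4
Op 7 cut(0, 1): punch at orig (6,5); cuts so far [(6, 5), (6, 6), (6, 7)]; region rows[6,7) x cols[4,8) = 1x4
Unfold 1 (reflect across h@7): 6 holes -> [(6, 5), (6, 6), (6, 7), (7, 5), (7, 6), (7, 7)]
Unfold 2 (reflect across h@6): 12 holes -> [(4, 5), (4, 6), (4, 7), (5, 5), (5, 6), (5, 7), (6, 5), (6, 6), (6, 7), (7, 5), (7, 6), (7, 7)]
Unfold 3 (reflect across h@4): 24 holes -> [(0, 5), (0, 6), (0, 7), (1, 5), (1, 6), (1, 7), (2, 5), (2, 6), (2, 7), (3, 5), (3, 6), (3, 7), (4, 5), (4, 6), (4, 7), (5, 5), (5, 6), (5, 7), (6, 5), (6, 6), (6, 7), (7, 5), (7, 6), (7, 7)]
Unfold 4 (reflect across v@4): 48 holes -> [(0, 0), (0, 1), (0, 2), (0, 5), (0, 6), (0, 7), (1, 0), (1, 1), (1, 2), (1, 5), (1, 6), (1, 7), (2, 0), (2, 1), (2, 2), (2, 5), (2, 6), (2, 7), (3, 0), (3, 1), (3, 2), (3, 5), (3, 6), (3, 7), (4, 0), (4, 1), (4, 2), (4, 5), (4, 6), (4, 7), (5, 0), (5, 1), (5, 2), (5, 5), (5, 6), (5, 7), (6, 0), (6, 1), (6, 2), (6, 5), (6, 6), (6, 7), (7, 0), (7, 1), (7, 2), (7, 5), (7, 6), (7, 7)]

Answer: 48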